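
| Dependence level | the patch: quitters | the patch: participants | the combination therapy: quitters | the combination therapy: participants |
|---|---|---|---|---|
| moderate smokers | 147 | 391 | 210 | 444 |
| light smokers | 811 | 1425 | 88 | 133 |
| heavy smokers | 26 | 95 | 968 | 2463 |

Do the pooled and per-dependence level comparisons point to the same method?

No

Moderate smokers: the patch 147/391 = 37.6%, the combination therapy 210/444 = 47.3% → the combination therapy
Light smokers: the patch 811/1425 = 56.9%, the combination therapy 88/133 = 66.2% → the combination therapy
Heavy smokers: the patch 26/95 = 27.4%, the combination therapy 968/2463 = 39.3% → the combination therapy
Overall: the patch 984/1911 = 51.5%, the combination therapy 1266/3040 = 41.6% → the patch
The combination therapy wins each dependence group but the patch wins overall — the comparison reverses. The combination therapy's participants skew toward heavy smokers, which has a lower base rate.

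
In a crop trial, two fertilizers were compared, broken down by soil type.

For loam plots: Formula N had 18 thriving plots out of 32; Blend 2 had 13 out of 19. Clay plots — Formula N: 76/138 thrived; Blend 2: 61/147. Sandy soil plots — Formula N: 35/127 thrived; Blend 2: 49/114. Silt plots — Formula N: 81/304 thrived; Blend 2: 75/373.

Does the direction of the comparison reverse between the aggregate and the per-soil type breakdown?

Loam: Formula N 18/32 = 56.2%, Blend 2 13/19 = 68.4% → Blend 2
Clay: Formula N 76/138 = 55.1%, Blend 2 61/147 = 41.5% → Formula N
Sandy soil: Formula N 35/127 = 27.6%, Blend 2 49/114 = 43.0% → Blend 2
Silt: Formula N 81/304 = 26.6%, Blend 2 75/373 = 20.1% → Formula N
Overall: Formula N 210/601 = 34.9%, Blend 2 198/653 = 30.3% → Formula N
Neither sweeps: Formula N wins 2 of 4 groups, Blend 2 wins 2. Formula N wins overall but not every group — no Simpson reversal.

No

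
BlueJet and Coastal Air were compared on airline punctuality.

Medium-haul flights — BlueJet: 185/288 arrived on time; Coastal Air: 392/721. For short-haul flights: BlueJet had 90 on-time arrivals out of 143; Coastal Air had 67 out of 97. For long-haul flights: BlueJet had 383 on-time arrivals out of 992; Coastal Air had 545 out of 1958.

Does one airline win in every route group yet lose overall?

Medium-haul: BlueJet 185/288 = 64.2%, Coastal Air 392/721 = 54.4% → BlueJet
Short-haul: BlueJet 90/143 = 62.9%, Coastal Air 67/97 = 69.1% → Coastal Air
Long-haul: BlueJet 383/992 = 38.6%, Coastal Air 545/1958 = 27.8% → BlueJet
Overall: BlueJet 658/1423 = 46.2%, Coastal Air 1004/2776 = 36.2% → BlueJet
Neither sweeps: BlueJet wins 2 of 3 groups, Coastal Air wins 1. BlueJet wins overall but not every group — no Simpson reversal.

No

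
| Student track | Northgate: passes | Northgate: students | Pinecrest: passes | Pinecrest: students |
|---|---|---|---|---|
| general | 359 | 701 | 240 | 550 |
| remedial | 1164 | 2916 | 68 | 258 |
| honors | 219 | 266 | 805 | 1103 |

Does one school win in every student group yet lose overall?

General: Northgate 359/701 = 51.2%, Pinecrest 240/550 = 43.6% → Northgate
Remedial: Northgate 1164/2916 = 39.9%, Pinecrest 68/258 = 26.4% → Northgate
Honors: Northgate 219/266 = 82.3%, Pinecrest 805/1103 = 73.0% → Northgate
Overall: Northgate 1742/3883 = 44.9%, Pinecrest 1113/1911 = 58.2% → Pinecrest
Northgate wins each student group but Pinecrest wins overall — the comparison reverses. Northgate's students skew toward remedial, which has a lower base rate.

Yes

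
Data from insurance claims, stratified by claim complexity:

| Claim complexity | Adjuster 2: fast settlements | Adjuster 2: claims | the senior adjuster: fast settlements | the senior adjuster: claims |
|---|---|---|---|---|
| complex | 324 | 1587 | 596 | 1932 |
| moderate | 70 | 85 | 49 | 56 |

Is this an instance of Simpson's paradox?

Complex: Adjuster 2 324/1587 = 20.4%, the senior adjuster 596/1932 = 30.8% → the senior adjuster
Moderate: Adjuster 2 70/85 = 82.4%, the senior adjuster 49/56 = 87.5% → the senior adjuster
Overall: Adjuster 2 394/1672 = 23.6%, the senior adjuster 645/1988 = 32.4% → the senior adjuster
The senior adjuster wins overall and in every claim group — no reversal.

No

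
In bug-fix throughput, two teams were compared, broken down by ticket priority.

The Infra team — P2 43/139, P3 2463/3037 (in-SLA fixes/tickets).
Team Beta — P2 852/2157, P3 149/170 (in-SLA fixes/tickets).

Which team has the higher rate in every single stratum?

Team Beta

P2: the Infra team 43/139 = 30.9%, Team Beta 852/2157 = 39.5% → Team Beta
P3: the Infra team 2463/3037 = 81.1%, Team Beta 149/170 = 87.6% → Team Beta
Team Beta has the higher rate in both groups.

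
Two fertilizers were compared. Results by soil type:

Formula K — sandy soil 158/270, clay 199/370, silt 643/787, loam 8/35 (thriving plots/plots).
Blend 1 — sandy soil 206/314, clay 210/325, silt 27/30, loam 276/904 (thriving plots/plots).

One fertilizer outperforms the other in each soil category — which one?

Sandy soil: Formula K 158/270 = 58.5%, Blend 1 206/314 = 65.6% → Blend 1
Clay: Formula K 199/370 = 53.8%, Blend 1 210/325 = 64.6% → Blend 1
Silt: Formula K 643/787 = 81.7%, Blend 1 27/30 = 90.0% → Blend 1
Loam: Formula K 8/35 = 22.9%, Blend 1 276/904 = 30.5% → Blend 1
Blend 1 has the higher rate in all 4 groups.

Blend 1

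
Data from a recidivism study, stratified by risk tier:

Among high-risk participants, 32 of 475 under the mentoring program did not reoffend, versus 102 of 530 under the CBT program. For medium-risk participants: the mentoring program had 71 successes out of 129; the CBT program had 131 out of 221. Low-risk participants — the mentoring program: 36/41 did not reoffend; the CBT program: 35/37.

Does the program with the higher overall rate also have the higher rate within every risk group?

Yes

High-risk: the mentoring program 32/475 = 6.7%, the CBT program 102/530 = 19.2% → the CBT program
Medium-risk: the mentoring program 71/129 = 55.0%, the CBT program 131/221 = 59.3% → the CBT program
Low-risk: the mentoring program 36/41 = 87.8%, the CBT program 35/37 = 94.6% → the CBT program
Overall: the mentoring program 139/645 = 21.6%, the CBT program 268/788 = 34.0% → the CBT program
The CBT program wins overall and in every risk group — no reversal.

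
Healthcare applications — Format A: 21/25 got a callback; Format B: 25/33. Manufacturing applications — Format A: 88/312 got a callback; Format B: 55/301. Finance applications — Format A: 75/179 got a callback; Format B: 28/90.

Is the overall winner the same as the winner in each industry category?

Healthcare: Format A 21/25 = 84.0%, Format B 25/33 = 75.8% → Format A
Manufacturing: Format A 88/312 = 28.2%, Format B 55/301 = 18.3% → Format A
Finance: Format A 75/179 = 41.9%, Format B 28/90 = 31.1% → Format A
Overall: Format A 184/516 = 35.7%, Format B 108/424 = 25.5% → Format A
Format A wins overall and in every industry group — no reversal.

Yes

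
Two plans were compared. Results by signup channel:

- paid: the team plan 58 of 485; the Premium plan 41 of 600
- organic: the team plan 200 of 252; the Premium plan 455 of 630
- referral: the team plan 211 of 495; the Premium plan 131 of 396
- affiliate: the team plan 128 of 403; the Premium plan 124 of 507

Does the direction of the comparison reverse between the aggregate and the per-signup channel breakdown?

No

Paid: the team plan 58/485 = 12.0%, the Premium plan 41/600 = 6.8% → the team plan
Organic: the team plan 200/252 = 79.4%, the Premium plan 455/630 = 72.2% → the team plan
Referral: the team plan 211/495 = 42.6%, the Premium plan 131/396 = 33.1% → the team plan
Affiliate: the team plan 128/403 = 31.8%, the Premium plan 124/507 = 24.5% → the team plan
Overall: the team plan 597/1635 = 36.5%, the Premium plan 751/2133 = 35.2% → the team plan
The team plan wins overall and in every signup group — no reversal.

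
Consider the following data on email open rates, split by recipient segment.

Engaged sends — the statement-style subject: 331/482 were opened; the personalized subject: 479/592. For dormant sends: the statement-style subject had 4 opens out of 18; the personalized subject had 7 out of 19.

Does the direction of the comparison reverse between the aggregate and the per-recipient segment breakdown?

Engaged: the statement-style subject 331/482 = 68.7%, the personalized subject 479/592 = 80.9% → the personalized subject
Dormant: the statement-style subject 4/18 = 22.2%, the personalized subject 7/19 = 36.8% → the personalized subject
Overall: the statement-style subject 335/500 = 67.0%, the personalized subject 486/611 = 79.5% → the personalized subject
The personalized subject wins overall and in every recipient group — no reversal.

No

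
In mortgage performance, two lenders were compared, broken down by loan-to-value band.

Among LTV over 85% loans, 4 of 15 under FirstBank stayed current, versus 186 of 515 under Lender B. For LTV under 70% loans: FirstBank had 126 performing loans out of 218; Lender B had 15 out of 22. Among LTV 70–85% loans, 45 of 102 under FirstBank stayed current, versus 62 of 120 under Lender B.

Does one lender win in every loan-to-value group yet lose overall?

Yes

LTV over 85%: FirstBank 4/15 = 26.7%, Lender B 186/515 = 36.1% → Lender B
LTV under 70%: FirstBank 126/218 = 57.8%, Lender B 15/22 = 68.2% → Lender B
LTV 70–85%: FirstBank 45/102 = 44.1%, Lender B 62/120 = 51.7% → Lender B
Overall: FirstBank 175/335 = 52.2%, Lender B 263/657 = 40.0% → FirstBank
Lender B wins each loan-to-value group but FirstBank wins overall — the comparison reverses. Lender B's loans skew toward LTV over 85%, which has a lower base rate.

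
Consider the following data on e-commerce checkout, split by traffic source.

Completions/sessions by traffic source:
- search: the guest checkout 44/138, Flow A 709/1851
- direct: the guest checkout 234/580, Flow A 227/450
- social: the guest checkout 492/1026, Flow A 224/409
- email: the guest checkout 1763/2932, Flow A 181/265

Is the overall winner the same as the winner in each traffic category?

No

Search: the guest checkout 44/138 = 31.9%, Flow A 709/1851 = 38.3% → Flow A
Direct: the guest checkout 234/580 = 40.3%, Flow A 227/450 = 50.4% → Flow A
Social: the guest checkout 492/1026 = 48.0%, Flow A 224/409 = 54.8% → Flow A
Email: the guest checkout 1763/2932 = 60.1%, Flow A 181/265 = 68.3% → Flow A
Overall: the guest checkout 2533/4676 = 54.2%, Flow A 1341/2975 = 45.1% → the guest checkout
Flow A wins each traffic group but the guest checkout wins overall — the comparison reverses. Flow A's sessions skew toward search, which has a lower base rate.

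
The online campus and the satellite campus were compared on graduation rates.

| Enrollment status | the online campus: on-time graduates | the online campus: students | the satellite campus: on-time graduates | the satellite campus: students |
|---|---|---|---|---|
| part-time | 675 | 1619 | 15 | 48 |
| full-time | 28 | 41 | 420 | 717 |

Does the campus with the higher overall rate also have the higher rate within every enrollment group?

No

Part-time: the online campus 675/1619 = 41.7%, the satellite campus 15/48 = 31.2% → the online campus
Full-time: the online campus 28/41 = 68.3%, the satellite campus 420/717 = 58.6% → the online campus
Overall: the online campus 703/1660 = 42.3%, the satellite campus 435/765 = 56.9% → the satellite campus
The online campus wins each enrollment group but the satellite campus wins overall — the comparison reverses. The online campus's students skew toward part-time, which has a lower base rate.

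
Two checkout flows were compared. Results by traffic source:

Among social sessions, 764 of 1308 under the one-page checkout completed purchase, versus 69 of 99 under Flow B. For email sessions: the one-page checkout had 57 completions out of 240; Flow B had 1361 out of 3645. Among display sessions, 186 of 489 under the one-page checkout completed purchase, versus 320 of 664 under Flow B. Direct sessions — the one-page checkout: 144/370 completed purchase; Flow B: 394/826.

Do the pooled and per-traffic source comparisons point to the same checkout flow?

Social: the one-page checkout 764/1308 = 58.4%, Flow B 69/99 = 69.7% → Flow B
Email: the one-page checkout 57/240 = 23.8%, Flow B 1361/3645 = 37.3% → Flow B
Display: the one-page checkout 186/489 = 38.0%, Flow B 320/664 = 48.2% → Flow B
Direct: the one-page checkout 144/370 = 38.9%, Flow B 394/826 = 47.7% → Flow B
Overall: the one-page checkout 1151/2407 = 47.8%, Flow B 2144/5234 = 41.0% → the one-page checkout
Flow B wins each traffic group but the one-page checkout wins overall — the comparison reverses. Flow B's sessions skew toward email, which has a lower base rate.

No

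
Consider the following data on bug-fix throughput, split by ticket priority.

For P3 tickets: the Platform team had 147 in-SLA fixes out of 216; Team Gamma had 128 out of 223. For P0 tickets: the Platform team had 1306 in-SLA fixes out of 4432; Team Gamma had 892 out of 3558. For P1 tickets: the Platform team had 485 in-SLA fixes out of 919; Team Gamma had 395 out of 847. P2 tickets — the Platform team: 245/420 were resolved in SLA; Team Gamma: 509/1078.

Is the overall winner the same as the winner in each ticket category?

P3: the Platform team 147/216 = 68.1%, Team Gamma 128/223 = 57.4% → the Platform team
P0: the Platform team 1306/4432 = 29.5%, Team Gamma 892/3558 = 25.1% → the Platform team
P1: the Platform team 485/919 = 52.8%, Team Gamma 395/847 = 46.6% → the Platform team
P2: the Platform team 245/420 = 58.3%, Team Gamma 509/1078 = 47.2% → the Platform team
Overall: the Platform team 2183/5987 = 36.5%, Team Gamma 1924/5706 = 33.7% → the Platform team
The Platform team wins overall and in every ticket group — no reversal.

Yes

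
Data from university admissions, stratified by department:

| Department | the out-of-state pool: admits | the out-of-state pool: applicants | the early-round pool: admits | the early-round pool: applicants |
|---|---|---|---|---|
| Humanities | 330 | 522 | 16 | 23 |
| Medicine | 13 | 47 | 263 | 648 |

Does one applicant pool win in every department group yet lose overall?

Yes

Humanities: the out-of-state pool 330/522 = 63.2%, the early-round pool 16/23 = 69.6% → the early-round pool
Medicine: the out-of-state pool 13/47 = 27.7%, the early-round pool 263/648 = 40.6% → the early-round pool
Overall: the out-of-state pool 343/569 = 60.3%, the early-round pool 279/671 = 41.6% → the out-of-state pool
The early-round pool wins each department group but the out-of-state pool wins overall — the comparison reverses. The early-round pool's applicants skew toward Medicine, which has a lower base rate.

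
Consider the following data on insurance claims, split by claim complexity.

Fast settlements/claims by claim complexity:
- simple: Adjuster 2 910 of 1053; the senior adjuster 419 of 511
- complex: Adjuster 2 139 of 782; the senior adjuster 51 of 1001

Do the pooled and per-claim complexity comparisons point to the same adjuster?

Yes

Simple: Adjuster 2 910/1053 = 86.4%, the senior adjuster 419/511 = 82.0% → Adjuster 2
Complex: Adjuster 2 139/782 = 17.8%, the senior adjuster 51/1001 = 5.1% → Adjuster 2
Overall: Adjuster 2 1049/1835 = 57.2%, the senior adjuster 470/1512 = 31.1% → Adjuster 2
Adjuster 2 wins overall and in every claim group — no reversal.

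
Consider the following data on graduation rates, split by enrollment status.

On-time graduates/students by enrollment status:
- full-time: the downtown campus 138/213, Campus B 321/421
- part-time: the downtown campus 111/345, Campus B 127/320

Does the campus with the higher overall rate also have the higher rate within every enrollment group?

Full-time: the downtown campus 138/213 = 64.8%, Campus B 321/421 = 76.2% → Campus B
Part-time: the downtown campus 111/345 = 32.2%, Campus B 127/320 = 39.7% → Campus B
Overall: the downtown campus 249/558 = 44.6%, Campus B 448/741 = 60.5% → Campus B
Campus B wins overall and in every enrollment group — no reversal.

Yes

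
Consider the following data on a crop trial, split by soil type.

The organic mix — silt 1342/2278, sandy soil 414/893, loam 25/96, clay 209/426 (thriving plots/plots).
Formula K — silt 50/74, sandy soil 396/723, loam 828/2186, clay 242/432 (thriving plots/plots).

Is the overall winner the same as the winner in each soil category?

Silt: the organic mix 1342/2278 = 58.9%, Formula K 50/74 = 67.6% → Formula K
Sandy soil: the organic mix 414/893 = 46.4%, Formula K 396/723 = 54.8% → Formula K
Loam: the organic mix 25/96 = 26.0%, Formula K 828/2186 = 37.9% → Formula K
Clay: the organic mix 209/426 = 49.1%, Formula K 242/432 = 56.0% → Formula K
Overall: the organic mix 1990/3693 = 53.9%, Formula K 1516/3415 = 44.4% → the organic mix
Formula K wins each soil group but the organic mix wins overall — the comparison reverses. Formula K's plots skew toward loam, which has a lower base rate.

No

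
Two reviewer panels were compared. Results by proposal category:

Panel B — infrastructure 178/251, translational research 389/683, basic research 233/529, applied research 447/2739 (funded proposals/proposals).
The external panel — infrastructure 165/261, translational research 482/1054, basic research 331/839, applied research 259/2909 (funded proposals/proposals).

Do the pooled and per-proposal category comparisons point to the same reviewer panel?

Infrastructure: Panel B 178/251 = 70.9%, the external panel 165/261 = 63.2% → Panel B
Translational research: Panel B 389/683 = 57.0%, the external panel 482/1054 = 45.7% → Panel B
Basic research: Panel B 233/529 = 44.0%, the external panel 331/839 = 39.5% → Panel B
Applied research: Panel B 447/2739 = 16.3%, the external panel 259/2909 = 8.9% → Panel B
Overall: Panel B 1247/4202 = 29.7%, the external panel 1237/5063 = 24.4% → Panel B
Panel B wins overall and in every proposal group — no reversal.

Yes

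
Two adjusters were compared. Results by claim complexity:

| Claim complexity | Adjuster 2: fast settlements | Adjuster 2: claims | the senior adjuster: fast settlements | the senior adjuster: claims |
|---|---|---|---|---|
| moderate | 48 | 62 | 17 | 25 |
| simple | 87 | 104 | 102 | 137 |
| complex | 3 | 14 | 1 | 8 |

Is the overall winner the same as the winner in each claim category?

Moderate: Adjuster 2 48/62 = 77.4%, the senior adjuster 17/25 = 68.0% → Adjuster 2
Simple: Adjuster 2 87/104 = 83.7%, the senior adjuster 102/137 = 74.5% → Adjuster 2
Complex: Adjuster 2 3/14 = 21.4%, the senior adjuster 1/8 = 12.5% → Adjuster 2
Overall: Adjuster 2 138/180 = 76.7%, the senior adjuster 120/170 = 70.6% → Adjuster 2
Adjuster 2 wins overall and in every claim group — no reversal.

Yes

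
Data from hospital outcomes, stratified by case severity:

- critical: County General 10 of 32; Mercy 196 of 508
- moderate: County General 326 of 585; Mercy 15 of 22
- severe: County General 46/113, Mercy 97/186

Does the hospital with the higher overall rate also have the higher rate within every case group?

No

Critical: County General 10/32 = 31.2%, Mercy 196/508 = 38.6% → Mercy
Moderate: County General 326/585 = 55.7%, Mercy 15/22 = 68.2% → Mercy
Severe: County General 46/113 = 40.7%, Mercy 97/186 = 52.2% → Mercy
Overall: County General 382/730 = 52.3%, Mercy 308/716 = 43.0% → County General
Mercy wins each case group but County General wins overall — the comparison reverses. Mercy's patients skew toward critical, which has a lower base rate.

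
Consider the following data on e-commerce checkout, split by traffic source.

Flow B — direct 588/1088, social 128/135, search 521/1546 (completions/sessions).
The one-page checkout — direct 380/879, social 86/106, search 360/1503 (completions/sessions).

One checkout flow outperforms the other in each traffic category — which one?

Flow B

Direct: Flow B 588/1088 = 54.0%, the one-page checkout 380/879 = 43.2% → Flow B
Social: Flow B 128/135 = 94.8%, the one-page checkout 86/106 = 81.1% → Flow B
Search: Flow B 521/1546 = 33.7%, the one-page checkout 360/1503 = 24.0% → Flow B
Flow B has the higher rate in all 3 groups.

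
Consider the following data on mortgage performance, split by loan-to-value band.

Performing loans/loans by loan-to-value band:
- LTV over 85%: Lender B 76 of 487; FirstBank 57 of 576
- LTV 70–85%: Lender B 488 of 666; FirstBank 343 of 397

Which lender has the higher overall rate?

LTV over 85%: Lender B 76/487 = 15.6%, FirstBank 57/576 = 9.9% → Lender B
LTV 70–85%: Lender B 488/666 = 73.3%, FirstBank 343/397 = 86.4% → FirstBank
Overall: Lender B 564/1153 = 48.9%, FirstBank 400/973 = 41.1% → Lender B
(Neither sweeps every loan-to-value group, but Lender B has the higher pooled rate.)

Lender B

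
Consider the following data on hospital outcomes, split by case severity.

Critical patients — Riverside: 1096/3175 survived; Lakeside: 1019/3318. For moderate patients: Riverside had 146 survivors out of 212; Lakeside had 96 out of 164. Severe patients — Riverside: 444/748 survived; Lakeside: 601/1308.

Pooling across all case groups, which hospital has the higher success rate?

Critical: Riverside 1096/3175 = 34.5%, Lakeside 1019/3318 = 30.7% → Riverside
Moderate: Riverside 146/212 = 68.9%, Lakeside 96/164 = 58.5% → Riverside
Severe: Riverside 444/748 = 59.4%, Lakeside 601/1308 = 45.9% → Riverside
Overall: Riverside 1686/4135 = 40.8%, Lakeside 1716/4790 = 35.8% → Riverside

Riverside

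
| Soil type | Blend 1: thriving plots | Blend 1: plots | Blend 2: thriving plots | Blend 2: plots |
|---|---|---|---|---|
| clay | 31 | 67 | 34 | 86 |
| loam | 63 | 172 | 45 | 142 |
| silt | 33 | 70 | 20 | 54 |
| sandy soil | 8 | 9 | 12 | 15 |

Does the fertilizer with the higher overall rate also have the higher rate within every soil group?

Clay: Blend 1 31/67 = 46.3%, Blend 2 34/86 = 39.5% → Blend 1
Loam: Blend 1 63/172 = 36.6%, Blend 2 45/142 = 31.7% → Blend 1
Silt: Blend 1 33/70 = 47.1%, Blend 2 20/54 = 37.0% → Blend 1
Sandy soil: Blend 1 8/9 = 88.9%, Blend 2 12/15 = 80.0% → Blend 1
Overall: Blend 1 135/318 = 42.5%, Blend 2 111/297 = 37.4% → Blend 1
Blend 1 wins overall and in every soil group — no reversal.

Yes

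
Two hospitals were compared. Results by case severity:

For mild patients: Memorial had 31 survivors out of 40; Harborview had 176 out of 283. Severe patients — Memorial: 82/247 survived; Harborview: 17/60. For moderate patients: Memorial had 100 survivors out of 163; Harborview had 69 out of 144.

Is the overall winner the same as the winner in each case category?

Mild: Memorial 31/40 = 77.5%, Harborview 176/283 = 62.2% → Memorial
Severe: Memorial 82/247 = 33.2%, Harborview 17/60 = 28.3% → Memorial
Moderate: Memorial 100/163 = 61.3%, Harborview 69/144 = 47.9% → Memorial
Overall: Memorial 213/450 = 47.3%, Harborview 262/487 = 53.8% → Harborview
Memorial wins each case group but Harborview wins overall — the comparison reverses. Memorial's patients skew toward severe, which has a lower base rate.

No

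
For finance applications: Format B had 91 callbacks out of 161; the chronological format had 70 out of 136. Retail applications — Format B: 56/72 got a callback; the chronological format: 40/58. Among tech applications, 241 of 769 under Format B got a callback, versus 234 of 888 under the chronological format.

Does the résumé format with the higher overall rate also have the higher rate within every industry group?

Yes

Finance: Format B 91/161 = 56.5%, the chronological format 70/136 = 51.5% → Format B
Retail: Format B 56/72 = 77.8%, the chronological format 40/58 = 69.0% → Format B
Tech: Format B 241/769 = 31.3%, the chronological format 234/888 = 26.4% → Format B
Overall: Format B 388/1002 = 38.7%, the chronological format 344/1082 = 31.8% → Format B
Format B wins overall and in every industry group — no reversal.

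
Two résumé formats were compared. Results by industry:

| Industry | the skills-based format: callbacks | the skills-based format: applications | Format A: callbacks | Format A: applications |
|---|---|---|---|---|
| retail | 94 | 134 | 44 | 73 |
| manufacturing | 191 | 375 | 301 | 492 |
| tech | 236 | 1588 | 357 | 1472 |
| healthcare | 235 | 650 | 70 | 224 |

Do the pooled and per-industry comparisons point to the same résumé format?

No

Retail: the skills-based format 94/134 = 70.1%, Format A 44/73 = 60.3% → the skills-based format
Manufacturing: the skills-based format 191/375 = 50.9%, Format A 301/492 = 61.2% → Format A
Tech: the skills-based format 236/1588 = 14.9%, Format A 357/1472 = 24.3% → Format A
Healthcare: the skills-based format 235/650 = 36.2%, Format A 70/224 = 31.2% → the skills-based format
Overall: the skills-based format 756/2747 = 27.5%, Format A 772/2261 = 34.1% → Format A
Neither sweeps: the skills-based format wins 2 of 4 groups, Format A wins 2. Format A wins overall but not every group — no Simpson reversal.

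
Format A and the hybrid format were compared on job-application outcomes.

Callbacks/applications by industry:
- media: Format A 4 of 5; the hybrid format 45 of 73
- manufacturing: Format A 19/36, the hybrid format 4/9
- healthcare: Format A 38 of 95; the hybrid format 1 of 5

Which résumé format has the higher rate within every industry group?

Format A

Media: Format A 4/5 = 80.0%, the hybrid format 45/73 = 61.6% → Format A
Manufacturing: Format A 19/36 = 52.8%, the hybrid format 4/9 = 44.4% → Format A
Healthcare: Format A 38/95 = 40.0%, the hybrid format 1/5 = 20.0% → Format A
Format A has the higher rate in all 3 groups.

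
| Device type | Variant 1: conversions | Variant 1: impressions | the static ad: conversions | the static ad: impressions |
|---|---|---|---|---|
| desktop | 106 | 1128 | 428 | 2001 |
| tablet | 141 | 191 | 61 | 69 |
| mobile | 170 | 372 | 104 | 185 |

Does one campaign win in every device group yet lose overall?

Desktop: Variant 1 106/1128 = 9.4%, the static ad 428/2001 = 21.4% → the static ad
Tablet: Variant 1 141/191 = 73.8%, the static ad 61/69 = 88.4% → the static ad
Mobile: Variant 1 170/372 = 45.7%, the static ad 104/185 = 56.2% → the static ad
Overall: Variant 1 417/1691 = 24.7%, the static ad 593/2255 = 26.3% → the static ad
The static ad wins overall and in every device group — no reversal.

No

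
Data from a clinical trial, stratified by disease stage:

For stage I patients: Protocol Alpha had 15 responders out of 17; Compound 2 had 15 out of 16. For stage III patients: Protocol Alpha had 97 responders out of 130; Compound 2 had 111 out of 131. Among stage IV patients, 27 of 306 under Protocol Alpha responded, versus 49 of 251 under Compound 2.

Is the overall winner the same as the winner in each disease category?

Yes

Stage I: Protocol Alpha 15/17 = 88.2%, Compound 2 15/16 = 93.8% → Compound 2
Stage III: Protocol Alpha 97/130 = 74.6%, Compound 2 111/131 = 84.7% → Compound 2
Stage IV: Protocol Alpha 27/306 = 8.8%, Compound 2 49/251 = 19.5% → Compound 2
Overall: Protocol Alpha 139/453 = 30.7%, Compound 2 175/398 = 44.0% → Compound 2
Compound 2 wins overall and in every disease group — no reversal.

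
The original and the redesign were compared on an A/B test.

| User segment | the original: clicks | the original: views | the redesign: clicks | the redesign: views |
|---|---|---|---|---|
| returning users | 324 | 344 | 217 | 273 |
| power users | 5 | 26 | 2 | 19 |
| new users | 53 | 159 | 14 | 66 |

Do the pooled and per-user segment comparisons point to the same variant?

Returning users: the original 324/344 = 94.2%, the redesign 217/273 = 79.5% → the original
Power users: the original 5/26 = 19.2%, the redesign 2/19 = 10.5% → the original
New users: the original 53/159 = 33.3%, the redesign 14/66 = 21.2% → the original
Overall: the original 382/529 = 72.2%, the redesign 233/358 = 65.1% → the original
The original wins overall and in every user group — no reversal.

Yes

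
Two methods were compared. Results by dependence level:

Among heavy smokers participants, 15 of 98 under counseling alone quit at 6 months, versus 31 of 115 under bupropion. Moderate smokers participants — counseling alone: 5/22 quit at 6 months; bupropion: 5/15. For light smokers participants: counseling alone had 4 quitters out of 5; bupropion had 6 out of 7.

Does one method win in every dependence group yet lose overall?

Heavy smokers: counseling alone 15/98 = 15.3%, bupropion 31/115 = 27.0% → bupropion
Moderate smokers: counseling alone 5/22 = 22.7%, bupropion 5/15 = 33.3% → bupropion
Light smokers: counseling alone 4/5 = 80.0%, bupropion 6/7 = 85.7% → bupropion
Overall: counseling alone 24/125 = 19.2%, bupropion 42/137 = 30.7% → bupropion
Bupropion wins overall and in every dependence group — no reversal.

No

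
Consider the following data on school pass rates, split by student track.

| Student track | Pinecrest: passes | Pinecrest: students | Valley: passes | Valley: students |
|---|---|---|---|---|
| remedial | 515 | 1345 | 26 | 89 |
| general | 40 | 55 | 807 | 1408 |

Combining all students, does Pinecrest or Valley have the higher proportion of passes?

Remedial: Pinecrest 515/1345 = 38.3%, Valley 26/89 = 29.2% → Pinecrest
General: Pinecrest 40/55 = 72.7%, Valley 807/1408 = 57.3% → Pinecrest
Overall: Pinecrest 555/1400 = 39.6%, Valley 833/1497 = 55.6% → Valley
(Pinecrest wins every student group but Valley wins overall — Pinecrest's students skew toward the low-rate remedial group.)

Valley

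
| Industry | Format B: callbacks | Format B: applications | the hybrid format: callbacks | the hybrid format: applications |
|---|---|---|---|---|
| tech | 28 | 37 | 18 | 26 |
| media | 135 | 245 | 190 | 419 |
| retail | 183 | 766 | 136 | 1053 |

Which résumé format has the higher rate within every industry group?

Format B

Tech: Format B 28/37 = 75.7%, the hybrid format 18/26 = 69.2% → Format B
Media: Format B 135/245 = 55.1%, the hybrid format 190/419 = 45.3% → Format B
Retail: Format B 183/766 = 23.9%, the hybrid format 136/1053 = 12.9% → Format B
Format B has the higher rate in all 3 groups.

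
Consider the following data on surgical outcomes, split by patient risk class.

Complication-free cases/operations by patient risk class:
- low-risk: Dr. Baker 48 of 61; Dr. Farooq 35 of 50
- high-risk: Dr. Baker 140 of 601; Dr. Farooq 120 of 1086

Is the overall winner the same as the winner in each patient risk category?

Low-risk: Dr. Baker 48/61 = 78.7%, Dr. Farooq 35/50 = 70.0% → Dr. Baker
High-risk: Dr. Baker 140/601 = 23.3%, Dr. Farooq 120/1086 = 11.0% → Dr. Baker
Overall: Dr. Baker 188/662 = 28.4%, Dr. Farooq 155/1136 = 13.6% → Dr. Baker
Dr. Baker wins overall and in every patient risk group — no reversal.

Yes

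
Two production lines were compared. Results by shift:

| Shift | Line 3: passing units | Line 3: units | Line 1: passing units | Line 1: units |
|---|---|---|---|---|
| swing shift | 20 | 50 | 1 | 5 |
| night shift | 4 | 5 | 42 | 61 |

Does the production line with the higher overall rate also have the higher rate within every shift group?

No

Swing shift: Line 3 20/50 = 40.0%, Line 1 1/5 = 20.0% → Line 3
Night shift: Line 3 4/5 = 80.0%, Line 1 42/61 = 68.9% → Line 3
Overall: Line 3 24/55 = 43.6%, Line 1 43/66 = 65.2% → Line 1
Line 3 wins each shift group but Line 1 wins overall — the comparison reverses. Line 3's units skew toward swing shift, which has a lower base rate.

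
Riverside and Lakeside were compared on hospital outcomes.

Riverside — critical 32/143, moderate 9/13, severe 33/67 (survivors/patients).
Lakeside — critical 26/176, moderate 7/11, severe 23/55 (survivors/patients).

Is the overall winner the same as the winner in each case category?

Yes

Critical: Riverside 32/143 = 22.4%, Lakeside 26/176 = 14.8% → Riverside
Moderate: Riverside 9/13 = 69.2%, Lakeside 7/11 = 63.6% → Riverside
Severe: Riverside 33/67 = 49.3%, Lakeside 23/55 = 41.8% → Riverside
Overall: Riverside 74/223 = 33.2%, Lakeside 56/242 = 23.1% → Riverside
Riverside wins overall and in every case group — no reversal.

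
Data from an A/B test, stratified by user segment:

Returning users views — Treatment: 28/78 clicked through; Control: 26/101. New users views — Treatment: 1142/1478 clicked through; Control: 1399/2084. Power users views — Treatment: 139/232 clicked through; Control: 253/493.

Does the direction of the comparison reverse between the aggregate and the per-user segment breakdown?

Returning users: Treatment 28/78 = 35.9%, Control 26/101 = 25.7% → Treatment
New users: Treatment 1142/1478 = 77.3%, Control 1399/2084 = 67.1% → Treatment
Power users: Treatment 139/232 = 59.9%, Control 253/493 = 51.3% → Treatment
Overall: Treatment 1309/1788 = 73.2%, Control 1678/2678 = 62.7% → Treatment
Treatment wins overall and in every user group — no reversal.

No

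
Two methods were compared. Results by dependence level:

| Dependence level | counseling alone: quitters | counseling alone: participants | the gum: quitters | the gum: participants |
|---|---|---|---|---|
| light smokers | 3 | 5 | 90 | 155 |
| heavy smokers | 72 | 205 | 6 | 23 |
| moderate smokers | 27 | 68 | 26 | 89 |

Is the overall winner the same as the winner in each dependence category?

Light smokers: counseling alone 3/5 = 60.0%, the gum 90/155 = 58.1% → counseling alone
Heavy smokers: counseling alone 72/205 = 35.1%, the gum 6/23 = 26.1% → counseling alone
Moderate smokers: counseling alone 27/68 = 39.7%, the gum 26/89 = 29.2% → counseling alone
Overall: counseling alone 102/278 = 36.7%, the gum 122/267 = 45.7% → the gum
Counseling alone wins each dependence group but the gum wins overall — the comparison reverses. Counseling alone's participants skew toward heavy smokers, which has a lower base rate.

No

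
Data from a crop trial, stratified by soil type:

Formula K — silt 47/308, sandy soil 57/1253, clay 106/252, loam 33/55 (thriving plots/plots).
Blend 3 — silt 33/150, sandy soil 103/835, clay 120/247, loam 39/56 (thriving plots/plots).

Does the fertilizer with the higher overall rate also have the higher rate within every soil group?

Yes

Silt: Formula K 47/308 = 15.3%, Blend 3 33/150 = 22.0% → Blend 3
Sandy soil: Formula K 57/1253 = 4.5%, Blend 3 103/835 = 12.3% → Blend 3
Clay: Formula K 106/252 = 42.1%, Blend 3 120/247 = 48.6% → Blend 3
Loam: Formula K 33/55 = 60.0%, Blend 3 39/56 = 69.6% → Blend 3
Overall: Formula K 243/1868 = 13.0%, Blend 3 295/1288 = 22.9% → Blend 3
Blend 3 wins overall and in every soil group — no reversal.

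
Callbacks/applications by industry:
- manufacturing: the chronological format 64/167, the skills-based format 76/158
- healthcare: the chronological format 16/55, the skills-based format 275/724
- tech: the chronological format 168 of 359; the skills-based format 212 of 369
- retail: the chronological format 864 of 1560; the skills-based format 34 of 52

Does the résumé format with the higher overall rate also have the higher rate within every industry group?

Manufacturing: the chronological format 64/167 = 38.3%, the skills-based format 76/158 = 48.1% → the skills-based format
Healthcare: the chronological format 16/55 = 29.1%, the skills-based format 275/724 = 38.0% → the skills-based format
Tech: the chronological format 168/359 = 46.8%, the skills-based format 212/369 = 57.5% → the skills-based format
Retail: the chronological format 864/1560 = 55.4%, the skills-based format 34/52 = 65.4% → the skills-based format
Overall: the chronological format 1112/2141 = 51.9%, the skills-based format 597/1303 = 45.8% → the chronological format
The skills-based format wins each industry group but the chronological format wins overall — the comparison reverses. The skills-based format's applications skew toward healthcare, which has a lower base rate.

No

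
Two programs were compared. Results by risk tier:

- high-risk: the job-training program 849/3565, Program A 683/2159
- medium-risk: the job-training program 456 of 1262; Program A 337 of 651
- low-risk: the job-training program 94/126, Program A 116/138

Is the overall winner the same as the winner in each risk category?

Yes

High-risk: the job-training program 849/3565 = 23.8%, Program A 683/2159 = 31.6% → Program A
Medium-risk: the job-training program 456/1262 = 36.1%, Program A 337/651 = 51.8% → Program A
Low-risk: the job-training program 94/126 = 74.6%, Program A 116/138 = 84.1% → Program A
Overall: the job-training program 1399/4953 = 28.2%, Program A 1136/2948 = 38.5% → Program A
Program A wins overall and in every risk group — no reversal.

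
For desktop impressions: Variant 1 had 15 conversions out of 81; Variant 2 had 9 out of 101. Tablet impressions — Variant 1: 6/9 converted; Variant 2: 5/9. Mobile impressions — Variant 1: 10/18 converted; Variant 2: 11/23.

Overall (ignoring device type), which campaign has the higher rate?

Desktop: Variant 1 15/81 = 18.5%, Variant 2 9/101 = 8.9% → Variant 1
Tablet: Variant 1 6/9 = 66.7%, Variant 2 5/9 = 55.6% → Variant 1
Mobile: Variant 1 10/18 = 55.6%, Variant 2 11/23 = 47.8% → Variant 1
Overall: Variant 1 31/108 = 28.7%, Variant 2 25/133 = 18.8% → Variant 1

Variant 1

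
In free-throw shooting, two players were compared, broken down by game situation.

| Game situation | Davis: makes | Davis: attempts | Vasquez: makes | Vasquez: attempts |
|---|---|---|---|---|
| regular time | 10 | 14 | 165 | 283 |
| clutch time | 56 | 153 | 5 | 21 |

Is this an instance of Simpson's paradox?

Yes

Regular time: Davis 10/14 = 71.4%, Vasquez 165/283 = 58.3% → Davis
Clutch time: Davis 56/153 = 36.6%, Vasquez 5/21 = 23.8% → Davis
Overall: Davis 66/167 = 39.5%, Vasquez 170/304 = 55.9% → Vasquez
Davis wins each game group but Vasquez wins overall — the comparison reverses. Davis's attempts skew toward clutch time, which has a lower base rate.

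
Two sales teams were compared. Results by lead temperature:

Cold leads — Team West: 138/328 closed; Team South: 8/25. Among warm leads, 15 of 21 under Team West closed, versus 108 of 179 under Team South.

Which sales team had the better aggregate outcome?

Team South

Cold: Team West 138/328 = 42.1%, Team South 8/25 = 32.0% → Team West
Warm: Team West 15/21 = 71.4%, Team South 108/179 = 60.3% → Team West
Overall: Team West 153/349 = 43.8%, Team South 116/204 = 56.9% → Team South
(Team West wins every lead group but Team South wins overall — Team West's leads skew toward the low-rate cold group.)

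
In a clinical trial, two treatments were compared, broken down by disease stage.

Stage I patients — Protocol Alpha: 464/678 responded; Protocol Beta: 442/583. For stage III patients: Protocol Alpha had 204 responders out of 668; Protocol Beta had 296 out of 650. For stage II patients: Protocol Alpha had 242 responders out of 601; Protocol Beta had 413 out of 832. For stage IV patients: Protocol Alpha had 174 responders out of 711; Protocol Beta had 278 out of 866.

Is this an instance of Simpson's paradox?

No

Stage I: Protocol Alpha 464/678 = 68.4%, Protocol Beta 442/583 = 75.8% → Protocol Beta
Stage III: Protocol Alpha 204/668 = 30.5%, Protocol Beta 296/650 = 45.5% → Protocol Beta
Stage II: Protocol Alpha 242/601 = 40.3%, Protocol Beta 413/832 = 49.6% → Protocol Beta
Stage IV: Protocol Alpha 174/711 = 24.5%, Protocol Beta 278/866 = 32.1% → Protocol Beta
Overall: Protocol Alpha 1084/2658 = 40.8%, Protocol Beta 1429/2931 = 48.8% → Protocol Beta
Protocol Beta wins overall and in every disease group — no reversal.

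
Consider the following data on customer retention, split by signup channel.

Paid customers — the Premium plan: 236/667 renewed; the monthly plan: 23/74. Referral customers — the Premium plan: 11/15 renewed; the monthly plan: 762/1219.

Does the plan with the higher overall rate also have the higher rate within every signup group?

Paid: the Premium plan 236/667 = 35.4%, the monthly plan 23/74 = 31.1% → the Premium plan
Referral: the Premium plan 11/15 = 73.3%, the monthly plan 762/1219 = 62.5% → the Premium plan
Overall: the Premium plan 247/682 = 36.2%, the monthly plan 785/1293 = 60.7% → the monthly plan
The Premium plan wins each signup group but the monthly plan wins overall — the comparison reverses. The Premium plan's customers skew toward paid, which has a lower base rate.

No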